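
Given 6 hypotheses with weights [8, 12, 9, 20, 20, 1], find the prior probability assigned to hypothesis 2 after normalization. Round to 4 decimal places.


To normalize, divide each weight by the sum of all weights.
Sum = 70
Prior(H2) = 12/70 = 0.1714

0.1714


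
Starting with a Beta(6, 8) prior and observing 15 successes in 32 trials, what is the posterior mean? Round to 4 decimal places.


Posterior parameters: alpha = 6 + 15 = 21
beta = 8 + 17 = 25
Posterior mean = alpha / (alpha + beta) = 21 / 46
= 0.4565

0.4565


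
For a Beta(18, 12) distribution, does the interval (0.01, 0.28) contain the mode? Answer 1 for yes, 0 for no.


Mode of Beta(a,b) = (a-1)/(a+b-2)
= (18-1)/(18+12-2) = 0.6071
Check: 0.01 <= 0.6071 <= 0.28?
Result: 0

0


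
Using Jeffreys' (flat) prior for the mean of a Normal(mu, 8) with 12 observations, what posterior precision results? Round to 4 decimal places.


Flat prior means prior precision is 0.
Posterior precision = n / sigma^2 = 12/8 = 1.5

1.5


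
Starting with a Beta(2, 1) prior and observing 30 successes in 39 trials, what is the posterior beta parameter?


Posterior beta = prior beta + failures
Failures = 39 - 30 = 9
beta_post = 1 + 9 = 10

10


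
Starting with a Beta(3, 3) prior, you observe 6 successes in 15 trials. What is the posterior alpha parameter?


For a Beta-Binomial conjugate model:
Posterior alpha = prior alpha + number of successes
= 3 + 6 = 9

9


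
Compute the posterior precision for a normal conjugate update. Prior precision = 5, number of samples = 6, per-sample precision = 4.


tau_post = tau_0 + n * tau
= 5 + 6 * 4 = 29

29


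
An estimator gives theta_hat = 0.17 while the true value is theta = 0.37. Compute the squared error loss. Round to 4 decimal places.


The squared error loss is (theta_hat - theta)^2
= (0.17 - 0.37)^2
= (-0.2)^2 = 0.04

0.04


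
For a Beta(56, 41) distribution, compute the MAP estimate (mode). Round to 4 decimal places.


MAP = mode = (a-1)/(a+b-2)
= (56-1)/(56+41-2)
= 55/95 = 0.5789

0.5789


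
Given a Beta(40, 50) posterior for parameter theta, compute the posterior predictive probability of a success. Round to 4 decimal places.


For a Beta-Bernoulli model, the predictive probability is the mean:
P(success) = 40/(40+50) = 40/90 = 0.4444

0.4444


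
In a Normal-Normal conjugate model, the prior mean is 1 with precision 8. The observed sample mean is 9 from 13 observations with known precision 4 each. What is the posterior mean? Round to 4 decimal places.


Posterior precision = tau0 + n*tau = 8 + 13*4 = 60
Posterior mean = (tau0*mu0 + n*tau*xbar) / posterior_precision
= (8*1 + 13*4*9) / 60
= 476 / 60 = 7.9333

7.9333


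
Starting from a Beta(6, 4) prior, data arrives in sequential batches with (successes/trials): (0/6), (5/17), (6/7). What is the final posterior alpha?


In sequential Bayesian updating, we sum all successes.
Total successes = 11
Final alpha = 6 + 11 = 17

17


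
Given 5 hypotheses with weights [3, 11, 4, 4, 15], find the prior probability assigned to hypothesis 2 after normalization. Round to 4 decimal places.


To normalize, divide each weight by the sum of all weights.
Sum = 37
Prior(H2) = 11/37 = 0.2973

0.2973


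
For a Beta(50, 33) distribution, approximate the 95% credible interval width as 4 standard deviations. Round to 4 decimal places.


Variance of Beta(a,b) = ab / ((a+b)^2 * (a+b+1))
= 50*33 / ((83)^2 * 84)
= 0.0029
SD = sqrt(0.0029) = 0.0534
Width = 4 * SD = 0.2136

0.2136


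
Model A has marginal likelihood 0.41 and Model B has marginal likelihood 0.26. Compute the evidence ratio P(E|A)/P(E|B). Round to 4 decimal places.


Evidence ratio = P(E|A) / P(E|B)
= 0.41 / 0.26
= 1.5769

1.5769


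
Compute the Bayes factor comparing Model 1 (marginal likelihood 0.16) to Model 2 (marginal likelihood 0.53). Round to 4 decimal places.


BF12 = marginal likelihood of M1 / marginal likelihood of M2
= 0.16/0.53
= 0.3019

0.3019


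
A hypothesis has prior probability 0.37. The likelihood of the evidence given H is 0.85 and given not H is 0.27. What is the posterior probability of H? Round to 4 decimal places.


Using Bayes' theorem:
P(E) = 0.37 * 0.85 + 0.63 * 0.27
P(E) = 0.4846
P(H|E) = (0.37 * 0.85) / 0.4846 = 0.649

0.649


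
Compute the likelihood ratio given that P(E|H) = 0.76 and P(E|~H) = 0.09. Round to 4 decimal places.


LR = P(E|H) / P(E|~H)
= 0.76 / 0.09 = 8.4444

8.4444


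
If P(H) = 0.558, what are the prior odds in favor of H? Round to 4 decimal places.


Prior odds = P(H) / (1 - P(H))
= 0.558 / 0.442
= 1.2624

1.2624


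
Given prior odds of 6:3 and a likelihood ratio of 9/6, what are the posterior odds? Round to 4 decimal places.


Posterior odds = prior odds * LR
Prior odds = 6/3 = 2.0
LR = 9/6 = 1.5
Posterior odds = 2.0 * 1.5 = 3.0

3.0


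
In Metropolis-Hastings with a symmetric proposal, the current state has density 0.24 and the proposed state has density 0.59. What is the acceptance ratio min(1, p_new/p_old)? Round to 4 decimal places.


Ratio = p_new / p_old = 0.59 / 0.24 = 2.4583
Acceptance = min(1, 2.4583) = 1.0

1.0


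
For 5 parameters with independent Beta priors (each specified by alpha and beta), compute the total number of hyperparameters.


A Beta prior has 2 hyperparameters per parameter.
Total = 5 * 2 = 10

10


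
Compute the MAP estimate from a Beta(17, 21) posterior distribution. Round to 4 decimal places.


MAP = mode of Beta distribution
= (alpha - 1)/(alpha + beta - 2)
= (17-1)/(17+21-2)
= 16/36 = 0.4444

0.4444


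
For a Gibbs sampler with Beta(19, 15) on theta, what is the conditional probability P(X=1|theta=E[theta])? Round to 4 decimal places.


E[theta] = 19/(19+15) = 0.5588
P(X=1|theta) = theta = 0.5588

0.5588


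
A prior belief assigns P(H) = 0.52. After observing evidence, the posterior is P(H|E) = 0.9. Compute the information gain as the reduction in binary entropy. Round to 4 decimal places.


H(prior) = -0.52*log2(0.52) - 0.48*log2(0.48)
= 0.9988
H(post) = -0.9*log2(0.9) - 0.1*log2(0.1)
= 0.469
IG = 0.9988 - 0.469 = 0.5298

0.5298


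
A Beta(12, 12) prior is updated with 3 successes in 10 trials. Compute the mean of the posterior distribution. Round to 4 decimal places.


After update: Beta(15, 19)
Mean = 15 / (15 + 19) = 15 / 34
= 0.4412

0.4412


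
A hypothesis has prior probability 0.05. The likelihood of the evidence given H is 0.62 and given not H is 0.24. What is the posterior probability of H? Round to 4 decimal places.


Using Bayes' theorem:
P(E) = 0.05 * 0.62 + 0.95 * 0.24
P(E) = 0.259
P(H|E) = (0.05 * 0.62) / 0.259 = 0.1197

0.1197


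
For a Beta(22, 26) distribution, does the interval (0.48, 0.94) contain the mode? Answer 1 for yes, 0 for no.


Mode of Beta(a,b) = (a-1)/(a+b-2)
= (22-1)/(22+26-2) = 0.4565
Check: 0.48 <= 0.4565 <= 0.94?
Result: 0

0


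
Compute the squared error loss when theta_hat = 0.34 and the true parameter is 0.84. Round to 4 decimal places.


L = (theta_hat - theta_true)^2
= (0.34 - 0.84)^2
= -0.5^2 = 0.25

0.25


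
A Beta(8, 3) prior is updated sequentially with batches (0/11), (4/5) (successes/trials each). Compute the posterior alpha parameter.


Sequential conjugate updating is equivalent to a single batch update.
Total successes across all batches = 4
alpha_posterior = alpha_prior + total_successes = 8 + 4
= 12

12


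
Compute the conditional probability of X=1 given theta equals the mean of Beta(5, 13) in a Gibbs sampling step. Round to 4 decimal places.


Mean of Beta(5, 13) = 0.2778
P(X=1 | theta=0.2778) = 0.2778

0.2778


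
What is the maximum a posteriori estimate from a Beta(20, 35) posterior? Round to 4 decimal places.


The MAP estimate equals the mode of the distribution.
Mode of Beta(a,b) = (a-1)/(a+b-2)
= 19/53
= 0.3585

0.3585


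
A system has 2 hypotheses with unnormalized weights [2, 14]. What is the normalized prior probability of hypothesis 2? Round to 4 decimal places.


The normalized prior is the weight divided by the total.
Total weight = 16
P(H2) = 14 / 16 = 0.875

0.875


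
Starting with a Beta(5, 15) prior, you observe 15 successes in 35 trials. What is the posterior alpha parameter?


For a Beta-Binomial conjugate model:
Posterior alpha = prior alpha + number of successes
= 5 + 15 = 20

20


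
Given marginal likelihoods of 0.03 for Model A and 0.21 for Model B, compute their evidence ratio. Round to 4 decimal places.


Ratio = ML(A) / ML(B) = 0.03/0.21
= 0.1429

0.1429


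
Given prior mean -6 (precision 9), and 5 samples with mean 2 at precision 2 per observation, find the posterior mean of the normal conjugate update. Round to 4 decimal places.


The posterior mean is a precision-weighted average of prior and data.
Post. prec. = 9 + 10 = 19
Post. mean = (-54 + 20)/19 = -34/19 = -1.7895

-1.7895


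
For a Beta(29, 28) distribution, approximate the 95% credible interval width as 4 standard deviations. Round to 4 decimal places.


Variance of Beta(a,b) = ab / ((a+b)^2 * (a+b+1))
= 29*28 / ((57)^2 * 58)
= 0.0043
SD = sqrt(0.0043) = 0.0656
Width = 4 * SD = 0.2626

0.2626


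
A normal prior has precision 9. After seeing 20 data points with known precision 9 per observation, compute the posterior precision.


In the conjugate normal model, precisions add:
tau_posterior = tau_prior + n * tau_data
= 9 + 20*9 = 189

189


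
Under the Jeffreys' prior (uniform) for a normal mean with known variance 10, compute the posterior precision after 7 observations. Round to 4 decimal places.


Prior precision = 0 (flat prior).
Post. prec. = 0 + n/var = 7/10 = 0.7

0.7


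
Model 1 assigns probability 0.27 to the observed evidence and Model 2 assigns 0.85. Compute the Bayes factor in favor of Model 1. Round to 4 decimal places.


BF = P(data|M1) / P(data|M2)
= 0.27 / 0.85 = 0.3176

0.3176


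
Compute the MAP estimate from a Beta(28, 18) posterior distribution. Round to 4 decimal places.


MAP = mode of Beta distribution
= (alpha - 1)/(alpha + beta - 2)
= (28-1)/(28+18-2)
= 27/44 = 0.6136

0.6136


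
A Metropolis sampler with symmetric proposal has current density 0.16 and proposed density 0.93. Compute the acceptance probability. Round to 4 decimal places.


For symmetric proposals, acceptance = min(1, pi(x*)/pi(x))
= min(1, 0.93/0.16)
= min(1, 5.8125) = 1.0

1.0


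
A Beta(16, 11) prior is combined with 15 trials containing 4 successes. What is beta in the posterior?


In conjugate updating:
beta_posterior = beta_prior + (n - k)
= 11 + (15 - 4)
= 11 + 11 = 22

22


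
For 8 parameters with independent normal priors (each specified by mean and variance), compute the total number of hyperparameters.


A normal prior has 2 hyperparameters per parameter.
Total = 8 * 2 = 16

16


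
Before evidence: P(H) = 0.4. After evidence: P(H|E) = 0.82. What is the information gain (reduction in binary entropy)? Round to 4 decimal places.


Prior entropy = 0.971
Posterior entropy = 0.6801
Information gain = 0.971 - 0.6801 = 0.2909

0.2909


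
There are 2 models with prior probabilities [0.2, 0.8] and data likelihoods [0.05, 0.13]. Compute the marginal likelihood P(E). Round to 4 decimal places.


P(E) = sum over models of P(M_i) * P(E|M_i)
= 0.2*0.05 + 0.8*0.13
= 0.114

0.114


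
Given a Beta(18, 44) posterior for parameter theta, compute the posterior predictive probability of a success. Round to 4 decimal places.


For a Beta-Bernoulli model, the predictive probability is the mean:
P(success) = 18/(18+44) = 18/62 = 0.2903

0.2903


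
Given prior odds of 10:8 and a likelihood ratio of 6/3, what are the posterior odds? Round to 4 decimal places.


Posterior odds = prior odds * LR
Prior odds = 10/8 = 1.25
LR = 6/3 = 2.0
Posterior odds = 1.25 * 2.0 = 2.5

2.5


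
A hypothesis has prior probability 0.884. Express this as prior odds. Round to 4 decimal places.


Odds = P(H) / P(not H) = 0.884 / 0.116
= 7.6207

7.6207


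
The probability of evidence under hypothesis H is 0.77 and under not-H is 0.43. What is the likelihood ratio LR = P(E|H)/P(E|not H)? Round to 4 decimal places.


LR = 0.77 / 0.43
= 1.7907

1.7907


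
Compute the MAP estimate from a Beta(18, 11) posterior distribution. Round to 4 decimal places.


MAP = mode of Beta distribution
= (alpha - 1)/(alpha + beta - 2)
= (18-1)/(18+11-2)
= 17/27 = 0.6296

0.6296


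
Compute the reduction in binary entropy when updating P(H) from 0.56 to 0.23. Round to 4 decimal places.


H_before = -p*log2(p) - (1-p)*log2(1-p) for p=0.56: 0.9896
H_after for p=0.23: 0.778
Reduction = 0.9896 - 0.778 = 0.2116

0.2116


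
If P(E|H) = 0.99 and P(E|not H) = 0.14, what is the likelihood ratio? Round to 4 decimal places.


Likelihood ratio = P(E|H) / P(E|not H)
= 0.99 / 0.14
= 7.0714

7.0714


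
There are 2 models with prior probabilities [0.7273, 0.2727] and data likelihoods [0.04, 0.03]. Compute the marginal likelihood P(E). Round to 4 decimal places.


P(E) = sum over models of P(M_i) * P(E|M_i)
= 0.7273*0.04 + 0.2727*0.03
= 0.0373

0.0373


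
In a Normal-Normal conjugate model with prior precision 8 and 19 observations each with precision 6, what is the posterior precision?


Posterior precision = prior precision + n * observation precision
= 8 + 19 * 6
= 8 + 114 = 122

122


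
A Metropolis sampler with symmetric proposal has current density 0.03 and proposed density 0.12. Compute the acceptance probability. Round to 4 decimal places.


For symmetric proposals, acceptance = min(1, pi(x*)/pi(x))
= min(1, 0.12/0.03)
= min(1, 4.0) = 1.0

1.0


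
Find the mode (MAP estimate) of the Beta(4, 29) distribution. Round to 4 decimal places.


For Beta(a,b) with a,b > 1:
Mode = (a-1)/(a+b-2) = (4-1)/(33-2)
= 3/31 = 0.0968

0.0968


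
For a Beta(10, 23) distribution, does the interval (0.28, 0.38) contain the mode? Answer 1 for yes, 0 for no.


Mode of Beta(a,b) = (a-1)/(a+b-2)
= (10-1)/(10+23-2) = 0.2903
Check: 0.28 <= 0.2903 <= 0.38?
Result: 1

1


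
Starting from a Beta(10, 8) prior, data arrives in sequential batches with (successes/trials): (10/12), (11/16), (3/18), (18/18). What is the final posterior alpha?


In sequential Bayesian updating, we sum all successes.
Total successes = 42
Final alpha = 10 + 42 = 52

52


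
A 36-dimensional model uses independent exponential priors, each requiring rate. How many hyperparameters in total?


Per parameter: 1 (rate).
Total = 36 * 1 = 36

36


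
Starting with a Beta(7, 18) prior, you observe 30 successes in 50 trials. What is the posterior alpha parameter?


For a Beta-Binomial conjugate model:
Posterior alpha = prior alpha + number of successes
= 7 + 30 = 37

37


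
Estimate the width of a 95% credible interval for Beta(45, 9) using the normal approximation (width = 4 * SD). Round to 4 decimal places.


For Beta(a,b): Var = ab/((a+b)^2(a+b+1))
Var = 0.0025, SD = 0.0503
Approximate 95% CI width = 4 * 0.0503 = 0.201

0.201


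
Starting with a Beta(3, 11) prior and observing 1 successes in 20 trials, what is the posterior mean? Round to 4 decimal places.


Posterior parameters: alpha = 3 + 1 = 4
beta = 11 + 19 = 30
Posterior mean = alpha / (alpha + beta) = 4 / 34
= 0.1176

0.1176


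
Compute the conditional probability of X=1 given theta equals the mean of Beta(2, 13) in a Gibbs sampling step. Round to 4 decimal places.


Mean of Beta(2, 13) = 0.1333
P(X=1 | theta=0.1333) = 0.1333

0.1333


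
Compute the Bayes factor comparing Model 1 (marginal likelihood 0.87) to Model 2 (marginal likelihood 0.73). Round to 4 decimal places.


BF12 = marginal likelihood of M1 / marginal likelihood of M2
= 0.87/0.73
= 1.1918

1.1918


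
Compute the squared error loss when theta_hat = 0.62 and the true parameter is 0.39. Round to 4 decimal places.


L = (theta_hat - theta_true)^2
= (0.62 - 0.39)^2
= 0.23^2 = 0.0529

0.0529


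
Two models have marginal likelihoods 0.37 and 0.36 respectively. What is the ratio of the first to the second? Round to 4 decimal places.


Evidence ratio = 0.37 / 0.36
= 1.0278

1.0278


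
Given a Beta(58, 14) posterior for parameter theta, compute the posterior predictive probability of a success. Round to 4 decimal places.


For a Beta-Bernoulli model, the predictive probability is the mean:
P(success) = 58/(58+14) = 58/72 = 0.8056

0.8056


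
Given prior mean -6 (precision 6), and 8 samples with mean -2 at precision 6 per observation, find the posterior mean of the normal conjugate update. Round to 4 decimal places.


The posterior mean is a precision-weighted average of prior and data.
Post. prec. = 6 + 48 = 54
Post. mean = (-36 + -96)/54 = -132/54 = -2.4444

-2.4444


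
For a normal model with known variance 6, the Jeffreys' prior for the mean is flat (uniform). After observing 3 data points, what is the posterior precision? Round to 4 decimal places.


Jeffreys' prior for normal mean (known variance) is flat.
Prior precision = 0.
Posterior precision = prior_prec + n/sigma^2 = 0 + 3/6
= 0.5

0.5


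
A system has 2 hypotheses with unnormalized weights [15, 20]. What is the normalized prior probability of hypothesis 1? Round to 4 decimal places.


The normalized prior is the weight divided by the total.
Total weight = 35
P(H1) = 15 / 35 = 0.4286

0.4286


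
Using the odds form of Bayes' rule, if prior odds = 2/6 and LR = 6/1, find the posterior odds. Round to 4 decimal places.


Bayes' rule in odds form: posterior odds = prior odds * LR
= (2 * 6) / (6 * 1)
= 12/6 = 2.0

2.0


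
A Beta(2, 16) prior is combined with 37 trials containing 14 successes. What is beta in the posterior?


In conjugate updating:
beta_posterior = beta_prior + (n - k)
= 16 + (37 - 14)
= 16 + 23 = 39

39


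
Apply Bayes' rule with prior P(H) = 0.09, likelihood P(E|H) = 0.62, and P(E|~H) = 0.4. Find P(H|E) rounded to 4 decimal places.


Step 1: Compute marginal P(E) = P(E|H)P(H) + P(E|~H)P(~H)
= 0.62*0.09 + 0.4*0.91 = 0.4198
Step 2: P(H|E) = P(E|H)P(H)/P(E) = 0.0558/0.4198
= 0.1329

0.1329


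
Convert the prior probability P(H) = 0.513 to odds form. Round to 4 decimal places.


P(not H) = 1 - 0.513 = 0.487
Odds = 0.513 / 0.487 = 1.0534

1.0534


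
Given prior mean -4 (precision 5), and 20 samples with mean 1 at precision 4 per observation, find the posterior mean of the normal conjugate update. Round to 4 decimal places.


The posterior mean is a precision-weighted average of prior and data.
Post. prec. = 5 + 80 = 85
Post. mean = (-20 + 80)/85 = 60/85 = 0.7059

0.7059


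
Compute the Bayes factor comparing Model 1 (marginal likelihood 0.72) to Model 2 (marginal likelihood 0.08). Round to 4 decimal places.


BF12 = marginal likelihood of M1 / marginal likelihood of M2
= 0.72/0.08
= 9.0

9.0


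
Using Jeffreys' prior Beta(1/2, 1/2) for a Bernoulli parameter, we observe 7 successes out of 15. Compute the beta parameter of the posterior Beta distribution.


Conjugate update: Beta(0.5 + k, 0.5 + n - k).
k = 7, n - k = 8
Posterior beta = 0.5 + (n - k) = 0.5 + 8 = 8.5

8.5


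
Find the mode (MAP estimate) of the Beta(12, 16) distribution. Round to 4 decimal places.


For Beta(a,b) with a,b > 1:
Mode = (a-1)/(a+b-2) = (12-1)/(28-2)
= 11/26 = 0.4231

0.4231


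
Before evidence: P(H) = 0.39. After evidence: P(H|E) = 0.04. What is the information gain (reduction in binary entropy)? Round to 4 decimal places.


Prior entropy = 0.9648
Posterior entropy = 0.2423
Information gain = 0.9648 - 0.2423 = 0.7225

0.7225


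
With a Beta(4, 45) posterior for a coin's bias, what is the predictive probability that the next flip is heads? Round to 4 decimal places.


The predictive probability equals the posterior mean.
P(next = heads) = alpha / (alpha + beta)
= 4 / 49 = 0.0816

0.0816


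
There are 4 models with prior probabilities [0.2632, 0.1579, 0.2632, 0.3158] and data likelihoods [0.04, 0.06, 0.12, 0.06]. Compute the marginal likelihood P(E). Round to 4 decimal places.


P(E) = sum over models of P(M_i) * P(E|M_i)
= 0.2632*0.04 + 0.1579*0.06 + 0.2632*0.12 + 0.3158*0.06
= 0.0705

0.0705


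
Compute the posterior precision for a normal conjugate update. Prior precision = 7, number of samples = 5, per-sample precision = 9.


tau_post = tau_0 + n * tau
= 7 + 5 * 9 = 52

52


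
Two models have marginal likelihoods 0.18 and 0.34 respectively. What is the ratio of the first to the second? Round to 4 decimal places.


Evidence ratio = 0.18 / 0.34
= 0.5294

0.5294


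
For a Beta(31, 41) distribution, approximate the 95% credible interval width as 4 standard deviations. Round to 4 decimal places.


Variance of Beta(a,b) = ab / ((a+b)^2 * (a+b+1))
= 31*41 / ((72)^2 * 73)
= 0.0034
SD = sqrt(0.0034) = 0.058
Width = 4 * SD = 0.2318

0.2318


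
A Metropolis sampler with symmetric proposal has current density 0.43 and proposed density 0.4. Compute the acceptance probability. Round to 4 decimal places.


For symmetric proposals, acceptance = min(1, pi(x*)/pi(x))
= min(1, 0.4/0.43)
= min(1, 0.9302) = 0.9302

0.9302


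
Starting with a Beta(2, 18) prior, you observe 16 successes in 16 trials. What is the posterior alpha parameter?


For a Beta-Binomial conjugate model:
Posterior alpha = prior alpha + number of successes
= 2 + 16 = 18

18


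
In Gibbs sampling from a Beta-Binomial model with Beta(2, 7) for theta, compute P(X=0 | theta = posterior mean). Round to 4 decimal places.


Posterior mean = alpha/(alpha+beta) = 2/9 = 0.2222
P(X=0|theta=mean) = 1 - theta = 0.7778

0.7778


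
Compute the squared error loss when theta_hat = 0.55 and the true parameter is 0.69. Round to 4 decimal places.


L = (theta_hat - theta_true)^2
= (0.55 - 0.69)^2
= -0.14^2 = 0.0196

0.0196


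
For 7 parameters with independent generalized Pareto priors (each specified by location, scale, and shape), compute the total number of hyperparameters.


A generalized Pareto prior has 3 hyperparameters per parameter.
Total = 7 * 3 = 21

21


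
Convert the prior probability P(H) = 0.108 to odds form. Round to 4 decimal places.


P(not H) = 1 - 0.108 = 0.892
Odds = 0.108 / 0.892 = 0.1211

0.1211


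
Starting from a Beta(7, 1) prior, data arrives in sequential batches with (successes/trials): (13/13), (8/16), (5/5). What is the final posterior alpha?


In sequential Bayesian updating, we sum all successes.
Total successes = 26
Final alpha = 7 + 26 = 33

33


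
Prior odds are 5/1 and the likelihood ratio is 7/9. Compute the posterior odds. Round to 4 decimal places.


Posterior odds = prior odds * likelihood ratio
= (5/1) * (7/9)
= 35 / 9
= 3.8889

3.8889


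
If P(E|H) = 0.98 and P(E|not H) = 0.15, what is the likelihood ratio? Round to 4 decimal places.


Likelihood ratio = P(E|H) / P(E|not H)
= 0.98 / 0.15
= 6.5333

6.5333


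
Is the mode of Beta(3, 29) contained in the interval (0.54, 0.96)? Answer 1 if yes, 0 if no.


Mode = (a-1)/(a+b-2) = 2/30 = 0.0667
Interval: (0.54, 0.96)
Contains mode? 0

0


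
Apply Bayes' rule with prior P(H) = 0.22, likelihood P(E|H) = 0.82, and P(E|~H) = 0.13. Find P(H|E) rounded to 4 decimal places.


Step 1: Compute marginal P(E) = P(E|H)P(H) + P(E|~H)P(~H)
= 0.82*0.22 + 0.13*0.78 = 0.2818
Step 2: P(H|E) = P(E|H)P(H)/P(E) = 0.1804/0.2818
= 0.6402

0.6402


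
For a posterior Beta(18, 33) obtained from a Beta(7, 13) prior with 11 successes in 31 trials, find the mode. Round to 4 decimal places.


Mode = (alpha - 1) / (alpha + beta - 2)
= 17 / 49
= 0.3469

0.3469


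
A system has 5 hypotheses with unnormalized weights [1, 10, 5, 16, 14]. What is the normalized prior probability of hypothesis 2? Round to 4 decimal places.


The normalized prior is the weight divided by the total.
Total weight = 46
P(H2) = 10 / 46 = 0.2174

0.2174


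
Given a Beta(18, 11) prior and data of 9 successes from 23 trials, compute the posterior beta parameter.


Number of failures = 23 - 9 = 14
Posterior beta = 11 + 14 = 25

25


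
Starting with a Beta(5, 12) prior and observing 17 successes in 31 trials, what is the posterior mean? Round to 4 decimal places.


Posterior parameters: alpha = 5 + 17 = 22
beta = 12 + 14 = 26
Posterior mean = alpha / (alpha + beta) = 22 / 48
= 0.4583

0.4583


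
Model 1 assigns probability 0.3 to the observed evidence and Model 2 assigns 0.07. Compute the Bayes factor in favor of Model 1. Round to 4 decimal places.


BF = P(data|M1) / P(data|M2)
= 0.3 / 0.07 = 4.2857

4.2857


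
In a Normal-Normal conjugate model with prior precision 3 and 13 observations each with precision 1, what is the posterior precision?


Posterior precision = prior precision + n * observation precision
= 3 + 13 * 1
= 3 + 13 = 16

16


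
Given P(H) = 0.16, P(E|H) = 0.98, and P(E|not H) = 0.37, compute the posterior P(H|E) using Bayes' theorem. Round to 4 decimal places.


By Bayes' theorem: P(H|E) = P(E|H)*P(H) / P(E)
P(E) = P(E|H)*P(H) + P(E|not H)*P(not H)
P(E) = 0.98*0.16 + 0.37*0.84 = 0.4676
P(H|E) = 0.98*0.16 / 0.4676 = 0.3353

0.3353


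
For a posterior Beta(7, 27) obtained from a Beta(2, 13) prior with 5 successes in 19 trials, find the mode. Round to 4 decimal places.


Mode = (alpha - 1) / (alpha + beta - 2)
= 6 / 32
= 0.1875

0.1875


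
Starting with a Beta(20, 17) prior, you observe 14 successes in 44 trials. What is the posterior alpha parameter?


For a Beta-Binomial conjugate model:
Posterior alpha = prior alpha + number of successes
= 20 + 14 = 34

34


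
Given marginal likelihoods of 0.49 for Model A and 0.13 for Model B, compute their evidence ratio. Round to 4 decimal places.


Ratio = ML(A) / ML(B) = 0.49/0.13
= 3.7692

3.7692


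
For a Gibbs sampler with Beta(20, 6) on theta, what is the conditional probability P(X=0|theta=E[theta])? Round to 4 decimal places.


E[theta] = 20/(20+6) = 0.7692
P(X=0|theta) = 1 - theta = 0.2308

0.2308


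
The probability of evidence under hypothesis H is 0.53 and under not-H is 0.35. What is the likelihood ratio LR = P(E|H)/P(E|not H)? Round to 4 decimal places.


LR = 0.53 / 0.35
= 1.5143

1.5143


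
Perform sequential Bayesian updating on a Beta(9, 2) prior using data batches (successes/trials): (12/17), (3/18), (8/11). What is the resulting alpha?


Accumulate successes: 23
Posterior alpha = prior alpha + sum of successes
= 9 + 23 = 32

32


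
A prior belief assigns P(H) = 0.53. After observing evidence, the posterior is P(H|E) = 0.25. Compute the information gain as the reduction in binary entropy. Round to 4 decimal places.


H(prior) = -0.53*log2(0.53) - 0.47*log2(0.47)
= 0.9974
H(post) = -0.25*log2(0.25) - 0.75*log2(0.75)
= 0.8113
IG = 0.9974 - 0.8113 = 0.1861

0.1861


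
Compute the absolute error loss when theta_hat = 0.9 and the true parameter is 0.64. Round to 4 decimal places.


L = |theta_hat - theta_true|
= |0.9 - 0.64| = 0.26

0.26


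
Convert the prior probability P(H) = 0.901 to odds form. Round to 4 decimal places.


P(not H) = 1 - 0.901 = 0.099
Odds = 0.901 / 0.099 = 9.101

9.101


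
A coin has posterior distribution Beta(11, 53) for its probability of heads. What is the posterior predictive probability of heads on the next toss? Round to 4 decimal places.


Posterior predictive = E[theta] = alpha/(alpha+beta)
= 11/64
= 0.1719

0.1719


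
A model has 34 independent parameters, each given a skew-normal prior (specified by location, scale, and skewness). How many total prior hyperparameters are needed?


Each skew-normal prior needs 3 hyperparameters (location, scale, and skewness).
Total = 3 * 34 = 102

102


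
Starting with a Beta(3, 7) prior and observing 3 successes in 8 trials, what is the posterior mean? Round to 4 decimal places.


Posterior parameters: alpha = 3 + 3 = 6
beta = 7 + 5 = 12
Posterior mean = alpha / (alpha + beta) = 6 / 18
= 0.3333

0.3333


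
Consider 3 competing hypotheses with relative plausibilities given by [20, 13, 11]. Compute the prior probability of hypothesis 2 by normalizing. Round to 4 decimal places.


Sum of weights = 20 + 13 + 11 = 44
Normalized prior for H2 = 13 / 44
= 0.2955

0.2955


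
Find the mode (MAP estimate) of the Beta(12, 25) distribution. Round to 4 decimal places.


For Beta(a,b) with a,b > 1:
Mode = (a-1)/(a+b-2) = (12-1)/(37-2)
= 11/35 = 0.3143

0.3143


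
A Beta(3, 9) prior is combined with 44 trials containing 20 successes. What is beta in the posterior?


In conjugate updating:
beta_posterior = beta_prior + (n - k)
= 9 + (44 - 20)
= 9 + 24 = 33

33


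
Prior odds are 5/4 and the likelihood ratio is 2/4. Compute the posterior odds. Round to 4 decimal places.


Posterior odds = prior odds * likelihood ratio
= (5/4) * (2/4)
= 10 / 16
= 0.625

0.625


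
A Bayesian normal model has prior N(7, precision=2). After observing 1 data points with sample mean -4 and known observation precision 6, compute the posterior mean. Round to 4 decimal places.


Posterior mean = (prior_precision * prior_mean + n * data_precision * data_mean) / (prior_precision + n * data_precision)
Numerator = 2*7 + 1*6*-4 = -10
Denominator = 2 + 1*6 = 8
Posterior mean = -1.25

-1.25


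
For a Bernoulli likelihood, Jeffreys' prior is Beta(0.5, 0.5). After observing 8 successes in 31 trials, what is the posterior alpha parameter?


Jeffreys' prior for Bernoulli is Beta(0.5, 0.5).
Posterior is Beta(0.5 + k, 0.5 + n - k).
Posterior alpha = 0.5 + k = 0.5 + 8 = 8.5

8.5


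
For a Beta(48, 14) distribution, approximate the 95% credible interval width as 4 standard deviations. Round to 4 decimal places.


Variance of Beta(a,b) = ab / ((a+b)^2 * (a+b+1))
= 48*14 / ((62)^2 * 63)
= 0.0028
SD = sqrt(0.0028) = 0.0527
Width = 4 * SD = 0.2107

0.2107


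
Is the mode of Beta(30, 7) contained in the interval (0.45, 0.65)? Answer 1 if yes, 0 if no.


Mode = (a-1)/(a+b-2) = 29/35 = 0.8286
Interval: (0.45, 0.65)
Contains mode? 0

0


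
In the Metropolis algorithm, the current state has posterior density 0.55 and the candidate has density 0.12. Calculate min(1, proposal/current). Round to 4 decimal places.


Ratio = 0.12/0.55 = 0.2182
Acceptance probability = min(1, 0.2182)
= 0.2182

0.2182


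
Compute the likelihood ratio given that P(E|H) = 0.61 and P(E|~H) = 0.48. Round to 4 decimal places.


LR = P(E|H) / P(E|~H)
= 0.61 / 0.48 = 1.2708

1.2708


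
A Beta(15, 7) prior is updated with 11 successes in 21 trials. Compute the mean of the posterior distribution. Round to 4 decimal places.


After update: Beta(26, 17)
Mean = 26 / (26 + 17) = 26 / 43
= 0.6047

0.6047


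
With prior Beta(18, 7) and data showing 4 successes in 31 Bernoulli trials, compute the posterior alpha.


Conjugate update: alpha_posterior = alpha_prior + k
= 18 + 4 = 22

22


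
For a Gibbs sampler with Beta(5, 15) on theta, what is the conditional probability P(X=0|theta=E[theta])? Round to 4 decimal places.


E[theta] = 5/(5+15) = 0.25
P(X=0|theta) = 1 - theta = 0.75

0.75


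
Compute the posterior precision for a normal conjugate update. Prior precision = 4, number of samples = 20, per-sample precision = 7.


tau_post = tau_0 + n * tau
= 4 + 20 * 7 = 144

144


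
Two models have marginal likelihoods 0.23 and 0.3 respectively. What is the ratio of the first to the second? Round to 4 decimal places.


Evidence ratio = 0.23 / 0.3
= 0.7667

0.7667


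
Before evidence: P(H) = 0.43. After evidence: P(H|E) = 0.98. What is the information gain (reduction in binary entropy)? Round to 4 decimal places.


Prior entropy = 0.9858
Posterior entropy = 0.1414
Information gain = 0.9858 - 0.1414 = 0.8444

0.8444


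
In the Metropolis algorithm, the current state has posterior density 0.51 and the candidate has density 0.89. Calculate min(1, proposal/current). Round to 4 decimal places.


Ratio = 0.89/0.51 = 1.7451
Acceptance probability = min(1, 1.7451)
= 1.0

1.0


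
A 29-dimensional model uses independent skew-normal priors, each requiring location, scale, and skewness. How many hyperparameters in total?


Per parameter: 3 (location, scale, and skewness).
Total = 29 * 3 = 87

87


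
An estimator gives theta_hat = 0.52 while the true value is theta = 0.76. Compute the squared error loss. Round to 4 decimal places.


The squared error loss is (theta_hat - theta)^2
= (0.52 - 0.76)^2
= (-0.24)^2 = 0.0576

0.0576


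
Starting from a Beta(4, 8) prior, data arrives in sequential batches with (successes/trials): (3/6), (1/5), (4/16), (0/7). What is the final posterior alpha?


In sequential Bayesian updating, we sum all successes.
Total successes = 8
Final alpha = 4 + 8 = 12

12


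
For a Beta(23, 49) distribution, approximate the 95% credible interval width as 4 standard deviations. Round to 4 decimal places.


Variance of Beta(a,b) = ab / ((a+b)^2 * (a+b+1))
= 23*49 / ((72)^2 * 73)
= 0.003
SD = sqrt(0.003) = 0.0546
Width = 4 * SD = 0.2183

0.2183


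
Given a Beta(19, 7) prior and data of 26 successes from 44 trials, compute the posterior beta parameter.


Number of failures = 44 - 26 = 18
Posterior beta = 7 + 18 = 25

25


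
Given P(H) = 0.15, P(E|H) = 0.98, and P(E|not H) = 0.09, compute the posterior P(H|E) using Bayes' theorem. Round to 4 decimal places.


By Bayes' theorem: P(H|E) = P(E|H)*P(H) / P(E)
P(E) = P(E|H)*P(H) + P(E|not H)*P(not H)
P(E) = 0.98*0.15 + 0.09*0.85 = 0.2235
P(H|E) = 0.98*0.15 / 0.2235 = 0.6577

0.6577


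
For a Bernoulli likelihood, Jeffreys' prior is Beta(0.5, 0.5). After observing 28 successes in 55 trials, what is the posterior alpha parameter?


Jeffreys' prior for Bernoulli is Beta(0.5, 0.5).
Posterior is Beta(0.5 + k, 0.5 + n - k).
Posterior alpha = 0.5 + k = 0.5 + 28 = 28.5

28.5


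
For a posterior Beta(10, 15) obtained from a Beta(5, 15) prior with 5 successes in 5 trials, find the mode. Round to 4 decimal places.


Mode = (alpha - 1) / (alpha + beta - 2)
= 9 / 23
= 0.3913

0.3913


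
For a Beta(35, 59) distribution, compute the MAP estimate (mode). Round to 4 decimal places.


MAP = mode = (a-1)/(a+b-2)
= (35-1)/(35+59-2)
= 34/92 = 0.3696

0.3696


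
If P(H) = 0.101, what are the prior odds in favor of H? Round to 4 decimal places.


Prior odds = P(H) / (1 - P(H))
= 0.101 / 0.899
= 0.1123

0.1123


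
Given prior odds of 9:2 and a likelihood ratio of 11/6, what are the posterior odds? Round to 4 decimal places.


Posterior odds = prior odds * LR
Prior odds = 9/2 = 4.5
LR = 11/6 = 1.8333
Posterior odds = 4.5 * 1.8333 = 8.25

8.25


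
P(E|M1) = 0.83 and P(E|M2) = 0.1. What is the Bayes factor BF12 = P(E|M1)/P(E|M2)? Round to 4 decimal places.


Bayes factor BF12 = P(E|M1) / P(E|M2)
= 0.83 / 0.1
= 8.3

8.3


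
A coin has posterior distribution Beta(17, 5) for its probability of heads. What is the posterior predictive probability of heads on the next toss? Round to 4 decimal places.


Posterior predictive = E[theta] = alpha/(alpha+beta)
= 17/22
= 0.7727

0.7727


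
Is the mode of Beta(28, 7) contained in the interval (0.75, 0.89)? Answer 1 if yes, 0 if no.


Mode = (a-1)/(a+b-2) = 27/33 = 0.8182
Interval: (0.75, 0.89)
Contains mode? 1

1


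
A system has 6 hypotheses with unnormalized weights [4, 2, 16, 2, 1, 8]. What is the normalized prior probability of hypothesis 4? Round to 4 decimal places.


The normalized prior is the weight divided by the total.
Total weight = 33
P(H4) = 2 / 33 = 0.0606

0.0606


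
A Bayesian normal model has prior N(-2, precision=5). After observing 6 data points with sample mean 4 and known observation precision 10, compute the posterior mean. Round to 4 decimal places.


Posterior mean = (prior_precision * prior_mean + n * data_precision * data_mean) / (prior_precision + n * data_precision)
Numerator = 5*-2 + 6*10*4 = 230
Denominator = 5 + 6*10 = 65
Posterior mean = 3.5385

3.5385


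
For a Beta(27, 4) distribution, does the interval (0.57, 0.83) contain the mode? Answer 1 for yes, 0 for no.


Mode of Beta(a,b) = (a-1)/(a+b-2)
= (27-1)/(27+4-2) = 0.8966
Check: 0.57 <= 0.8966 <= 0.83?
Result: 0

0


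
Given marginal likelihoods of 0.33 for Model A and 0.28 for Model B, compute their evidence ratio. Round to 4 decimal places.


Ratio = ML(A) / ML(B) = 0.33/0.28
= 1.1786

1.1786


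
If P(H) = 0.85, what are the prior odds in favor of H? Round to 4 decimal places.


Prior odds = P(H) / (1 - P(H))
= 0.85 / 0.15
= 5.6667

5.6667


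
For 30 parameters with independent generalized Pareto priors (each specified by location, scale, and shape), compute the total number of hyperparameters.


A generalized Pareto prior has 3 hyperparameters per parameter.
Total = 30 * 3 = 90

90


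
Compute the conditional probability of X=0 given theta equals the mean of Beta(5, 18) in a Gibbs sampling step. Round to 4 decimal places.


Mean of Beta(5, 18) = 0.2174
P(X=0 | theta=0.2174) = 0.7826

0.7826


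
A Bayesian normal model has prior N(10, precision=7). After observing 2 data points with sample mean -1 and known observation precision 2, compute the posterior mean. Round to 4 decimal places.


Posterior mean = (prior_precision * prior_mean + n * data_precision * data_mean) / (prior_precision + n * data_precision)
Numerator = 7*10 + 2*2*-1 = 66
Denominator = 7 + 2*2 = 11
Posterior mean = 6.0

6.0


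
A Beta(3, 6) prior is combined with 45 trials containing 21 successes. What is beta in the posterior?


In conjugate updating:
beta_posterior = beta_prior + (n - k)
= 6 + (45 - 21)
= 6 + 24 = 30

30


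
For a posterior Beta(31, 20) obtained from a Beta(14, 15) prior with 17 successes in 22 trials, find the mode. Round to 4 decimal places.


Mode = (alpha - 1) / (alpha + beta - 2)
= 30 / 49
= 0.6122

0.6122


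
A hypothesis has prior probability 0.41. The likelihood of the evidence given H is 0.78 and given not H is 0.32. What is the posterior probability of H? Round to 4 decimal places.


Using Bayes' theorem:
P(E) = 0.41 * 0.78 + 0.59 * 0.32
P(E) = 0.5086
P(H|E) = (0.41 * 0.78) / 0.5086 = 0.6288

0.6288


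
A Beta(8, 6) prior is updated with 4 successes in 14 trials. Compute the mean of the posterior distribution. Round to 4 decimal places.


After update: Beta(12, 16)
Mean = 12 / (12 + 16) = 12 / 28
= 0.4286

0.4286


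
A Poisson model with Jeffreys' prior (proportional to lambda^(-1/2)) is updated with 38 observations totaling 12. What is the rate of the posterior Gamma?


Posterior = Gamma(0.5 + S, n)
= Gamma(0.5 + 12, 38)
Posterior rate = 0 + n = 38

38.0


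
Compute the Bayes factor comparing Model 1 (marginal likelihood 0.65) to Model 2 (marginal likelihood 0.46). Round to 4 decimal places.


BF12 = marginal likelihood of M1 / marginal likelihood of M2
= 0.65/0.46
= 1.413

1.413


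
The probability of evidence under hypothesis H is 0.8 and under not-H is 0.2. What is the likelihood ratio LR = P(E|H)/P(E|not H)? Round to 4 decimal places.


LR = 0.8 / 0.2
= 4.0

4.0


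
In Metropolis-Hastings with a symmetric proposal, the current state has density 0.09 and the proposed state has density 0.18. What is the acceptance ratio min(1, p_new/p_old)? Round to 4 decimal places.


Ratio = p_new / p_old = 0.18 / 0.09 = 2.0
Acceptance = min(1, 2.0) = 1.0

1.0


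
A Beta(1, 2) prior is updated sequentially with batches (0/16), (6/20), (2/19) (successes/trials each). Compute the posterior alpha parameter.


Sequential conjugate updating is equivalent to a single batch update.
Total successes across all batches = 8
alpha_posterior = alpha_prior + total_successes = 1 + 8
= 9

9


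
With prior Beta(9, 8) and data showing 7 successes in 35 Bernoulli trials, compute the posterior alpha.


Conjugate update: alpha_posterior = alpha_prior + k
= 9 + 7 = 16

16
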